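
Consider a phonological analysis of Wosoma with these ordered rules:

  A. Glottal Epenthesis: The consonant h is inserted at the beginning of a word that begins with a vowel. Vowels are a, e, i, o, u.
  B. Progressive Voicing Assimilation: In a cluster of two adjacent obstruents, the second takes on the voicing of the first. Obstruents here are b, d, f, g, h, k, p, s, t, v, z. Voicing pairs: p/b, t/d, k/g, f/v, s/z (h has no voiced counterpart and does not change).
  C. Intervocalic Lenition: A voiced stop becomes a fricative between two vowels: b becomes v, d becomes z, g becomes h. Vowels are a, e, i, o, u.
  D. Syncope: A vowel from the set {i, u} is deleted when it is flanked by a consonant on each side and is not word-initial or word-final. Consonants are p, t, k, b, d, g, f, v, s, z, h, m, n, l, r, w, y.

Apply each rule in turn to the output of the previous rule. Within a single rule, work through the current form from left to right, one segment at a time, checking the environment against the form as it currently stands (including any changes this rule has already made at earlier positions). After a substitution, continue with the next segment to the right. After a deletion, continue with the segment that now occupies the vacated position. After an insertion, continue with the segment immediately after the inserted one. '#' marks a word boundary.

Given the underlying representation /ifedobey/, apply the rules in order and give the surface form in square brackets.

A Glottal Epenthesis: [ifedobey] → [hifedobey]
B Progressive Voicing Assimilation: no change — [hifedobey]
C Intervocalic Lenition: [hifedobey] → [hifezovey]
D Syncope: [hifezovey] → [hfezovey]

[hfezovey]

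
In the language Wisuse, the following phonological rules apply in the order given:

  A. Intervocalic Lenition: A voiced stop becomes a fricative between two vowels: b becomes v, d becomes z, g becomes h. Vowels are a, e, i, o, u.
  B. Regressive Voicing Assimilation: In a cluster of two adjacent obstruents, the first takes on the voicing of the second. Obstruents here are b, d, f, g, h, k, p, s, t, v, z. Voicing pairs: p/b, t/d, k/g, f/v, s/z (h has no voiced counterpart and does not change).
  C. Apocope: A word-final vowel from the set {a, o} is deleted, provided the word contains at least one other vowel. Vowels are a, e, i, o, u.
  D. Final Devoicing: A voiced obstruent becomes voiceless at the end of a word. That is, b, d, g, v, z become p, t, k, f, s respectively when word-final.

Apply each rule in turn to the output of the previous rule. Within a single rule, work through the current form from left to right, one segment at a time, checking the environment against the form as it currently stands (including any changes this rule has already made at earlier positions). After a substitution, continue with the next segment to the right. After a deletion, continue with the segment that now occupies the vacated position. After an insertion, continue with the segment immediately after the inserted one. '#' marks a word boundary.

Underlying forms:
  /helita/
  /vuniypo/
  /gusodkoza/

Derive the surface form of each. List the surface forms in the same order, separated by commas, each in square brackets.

[helit], [vuniyp], [gusotkos]

/helita/:
  A Intervocalic Lenition: no change — [helita]
  B Regressive Voicing Assimilation: no change — [helita]
  C Apocope: [helita] → [helit]
  D Final Devoicing: no change — [helit]
/vuniypo/:
  A Intervocalic Lenition: no change — [vuniypo]
  B Regressive Voicing Assimilation: no change — [vuniypo]
  C Apocope: [vuniypo] → [vuniyp]
  D Final Devoicing: no change — [vuniyp]
/gusodkoza/:
  A Intervocalic Lenition: no change — [gusodkoza]
  B Regressive Voicing Assimilation: [gusodkoza] → [gusotkoza]
  C Apocope: [gusotkoza] → [gusotkoz]
  D Final Devoicing: [gusotkoz] → [gusotkos]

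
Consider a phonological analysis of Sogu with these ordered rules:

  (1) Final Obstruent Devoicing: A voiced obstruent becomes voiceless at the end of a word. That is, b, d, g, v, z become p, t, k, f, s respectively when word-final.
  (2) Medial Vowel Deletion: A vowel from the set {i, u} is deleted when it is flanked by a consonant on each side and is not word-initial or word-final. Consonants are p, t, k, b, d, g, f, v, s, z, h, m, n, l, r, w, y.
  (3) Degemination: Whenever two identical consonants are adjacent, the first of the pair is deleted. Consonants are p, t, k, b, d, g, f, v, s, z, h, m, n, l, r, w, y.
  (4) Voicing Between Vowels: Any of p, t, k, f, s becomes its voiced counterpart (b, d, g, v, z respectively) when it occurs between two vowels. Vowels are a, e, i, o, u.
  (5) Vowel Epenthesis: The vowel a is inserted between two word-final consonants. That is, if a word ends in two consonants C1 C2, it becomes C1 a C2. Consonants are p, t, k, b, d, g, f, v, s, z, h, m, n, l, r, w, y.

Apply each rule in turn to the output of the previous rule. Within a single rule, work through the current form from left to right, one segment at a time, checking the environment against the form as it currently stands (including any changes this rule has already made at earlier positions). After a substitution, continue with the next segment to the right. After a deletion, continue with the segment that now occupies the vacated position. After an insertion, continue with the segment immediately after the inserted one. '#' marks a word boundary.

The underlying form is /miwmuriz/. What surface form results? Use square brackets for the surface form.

(1) Final Obstruent Devoicing: [miwmuriz] → [miwmuris]
(2) Medial Vowel Deletion: [miwmuris] → [mwmrs]
(3) Degemination: no change — [mwmrs]
(4) Voicing Between Vowels: no change — [mwmrs]
(5) Vowel Epenthesis: [mwmrs] → [mwmras]

[mwmras]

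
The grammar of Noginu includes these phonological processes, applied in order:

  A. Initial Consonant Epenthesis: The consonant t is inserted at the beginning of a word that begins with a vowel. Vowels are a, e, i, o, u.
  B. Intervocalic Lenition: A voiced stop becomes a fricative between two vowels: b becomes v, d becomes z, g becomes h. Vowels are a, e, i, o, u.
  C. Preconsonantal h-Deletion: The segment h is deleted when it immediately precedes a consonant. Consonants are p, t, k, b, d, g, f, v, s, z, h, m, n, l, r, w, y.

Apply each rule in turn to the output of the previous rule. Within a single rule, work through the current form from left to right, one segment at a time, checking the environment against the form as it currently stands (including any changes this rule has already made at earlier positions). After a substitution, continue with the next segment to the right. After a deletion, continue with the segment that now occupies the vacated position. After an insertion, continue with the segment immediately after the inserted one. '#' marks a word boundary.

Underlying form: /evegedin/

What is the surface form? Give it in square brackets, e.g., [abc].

A Initial Consonant Epenthesis: [evegedin] → [tevegedin]
B Intervocalic Lenition: [tevegedin] → [tevehezin]
C Preconsonantal h-Deletion: no change — [tevehezin]

[tevehezin]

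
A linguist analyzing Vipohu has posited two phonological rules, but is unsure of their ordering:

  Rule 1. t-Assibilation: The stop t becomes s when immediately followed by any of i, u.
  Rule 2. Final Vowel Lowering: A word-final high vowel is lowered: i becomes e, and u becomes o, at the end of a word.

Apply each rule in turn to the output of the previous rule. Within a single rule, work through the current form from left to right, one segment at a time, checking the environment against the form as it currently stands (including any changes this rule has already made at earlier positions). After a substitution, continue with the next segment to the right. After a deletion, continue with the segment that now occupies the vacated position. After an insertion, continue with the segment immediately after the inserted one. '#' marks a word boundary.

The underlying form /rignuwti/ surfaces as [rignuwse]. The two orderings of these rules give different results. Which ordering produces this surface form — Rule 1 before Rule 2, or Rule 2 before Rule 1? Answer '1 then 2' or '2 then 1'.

Order 1 then 2:
  1 t-Assibilation: [rignuwti] → [rignuwsi]
  2 Final Vowel Lowering: [rignuwsi] → [rignuwse]
  result: [rignuwse]
Order 2 then 1:
  2 Final Vowel Lowering: [rignuwti] → [rignuwte]
  1 t-Assibilation: no change — [rignuwte]
  result: [rignuwte]

1 then 2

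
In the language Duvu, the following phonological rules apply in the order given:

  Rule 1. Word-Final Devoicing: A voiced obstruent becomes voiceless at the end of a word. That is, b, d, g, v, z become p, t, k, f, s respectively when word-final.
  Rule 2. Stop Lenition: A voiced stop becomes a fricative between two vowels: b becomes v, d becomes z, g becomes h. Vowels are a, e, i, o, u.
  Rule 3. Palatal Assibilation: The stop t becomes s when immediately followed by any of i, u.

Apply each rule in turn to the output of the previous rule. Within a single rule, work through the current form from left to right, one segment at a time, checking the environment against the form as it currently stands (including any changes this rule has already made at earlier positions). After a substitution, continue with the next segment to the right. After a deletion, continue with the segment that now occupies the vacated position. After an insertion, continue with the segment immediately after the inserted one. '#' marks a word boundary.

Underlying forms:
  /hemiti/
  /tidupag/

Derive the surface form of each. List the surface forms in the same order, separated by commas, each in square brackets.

[hemisi], [sizupak]

/hemiti/:
  Rule 1 Word-Final Devoicing: no change — [hemiti]
  Rule 2 Stop Lenition: no change — [hemiti]
  Rule 3 Palatal Assibilation: [hemiti] → [hemisi]
/tidupag/:
  Rule 1 Word-Final Devoicing: [tidupag] → [tidupak]
  Rule 2 Stop Lenition: [tidupak] → [tizupak]
  Rule 3 Palatal Assibilation: [tizupak] → [sizupak]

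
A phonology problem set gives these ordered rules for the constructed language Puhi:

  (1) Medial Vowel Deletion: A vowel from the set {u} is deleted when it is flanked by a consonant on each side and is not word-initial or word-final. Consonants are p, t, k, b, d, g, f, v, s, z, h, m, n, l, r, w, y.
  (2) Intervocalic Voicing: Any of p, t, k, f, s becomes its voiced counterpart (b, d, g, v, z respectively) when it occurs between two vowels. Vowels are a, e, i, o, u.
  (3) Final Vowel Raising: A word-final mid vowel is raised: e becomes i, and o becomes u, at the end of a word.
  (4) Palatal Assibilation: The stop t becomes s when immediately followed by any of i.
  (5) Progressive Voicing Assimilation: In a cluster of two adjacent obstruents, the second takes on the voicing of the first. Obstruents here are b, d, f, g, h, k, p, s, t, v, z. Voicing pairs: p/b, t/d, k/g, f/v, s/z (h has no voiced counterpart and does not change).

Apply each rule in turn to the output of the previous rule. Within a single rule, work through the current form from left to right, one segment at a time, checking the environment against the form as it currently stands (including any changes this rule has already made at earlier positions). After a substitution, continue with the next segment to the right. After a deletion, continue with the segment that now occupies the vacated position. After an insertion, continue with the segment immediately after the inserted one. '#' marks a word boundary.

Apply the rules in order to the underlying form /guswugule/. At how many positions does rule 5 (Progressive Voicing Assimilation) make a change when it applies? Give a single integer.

1

(1) Medial Vowel Deletion: [guswugule] → [gswgle]
(2) Intervocalic Voicing: no change — [gswgle]
(3) Final Vowel Raising: [gswgle] → [gswgli]
(4) Palatal Assibilation: no change — [gswgli]
(5) Progressive Voicing Assimilation: [gswgli] → [gzwgli]
Rule 5 changed 1 position(s).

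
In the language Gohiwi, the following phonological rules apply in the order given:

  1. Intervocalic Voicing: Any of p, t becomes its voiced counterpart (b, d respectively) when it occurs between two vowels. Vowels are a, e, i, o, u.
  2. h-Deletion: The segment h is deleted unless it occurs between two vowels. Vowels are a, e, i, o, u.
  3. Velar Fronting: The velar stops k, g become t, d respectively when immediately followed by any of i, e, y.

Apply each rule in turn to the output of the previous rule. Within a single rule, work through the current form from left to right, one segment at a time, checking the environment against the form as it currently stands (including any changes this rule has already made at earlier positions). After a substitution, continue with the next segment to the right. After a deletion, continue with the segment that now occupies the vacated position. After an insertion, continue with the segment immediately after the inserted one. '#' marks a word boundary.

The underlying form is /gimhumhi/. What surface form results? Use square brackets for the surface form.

[dimumi]

1 Intervocalic Voicing: no change — [gimhumhi]
2 h-Deletion: [gimhumhi] → [gimumi]
3 Velar Fronting: [gimumi] → [dimumi]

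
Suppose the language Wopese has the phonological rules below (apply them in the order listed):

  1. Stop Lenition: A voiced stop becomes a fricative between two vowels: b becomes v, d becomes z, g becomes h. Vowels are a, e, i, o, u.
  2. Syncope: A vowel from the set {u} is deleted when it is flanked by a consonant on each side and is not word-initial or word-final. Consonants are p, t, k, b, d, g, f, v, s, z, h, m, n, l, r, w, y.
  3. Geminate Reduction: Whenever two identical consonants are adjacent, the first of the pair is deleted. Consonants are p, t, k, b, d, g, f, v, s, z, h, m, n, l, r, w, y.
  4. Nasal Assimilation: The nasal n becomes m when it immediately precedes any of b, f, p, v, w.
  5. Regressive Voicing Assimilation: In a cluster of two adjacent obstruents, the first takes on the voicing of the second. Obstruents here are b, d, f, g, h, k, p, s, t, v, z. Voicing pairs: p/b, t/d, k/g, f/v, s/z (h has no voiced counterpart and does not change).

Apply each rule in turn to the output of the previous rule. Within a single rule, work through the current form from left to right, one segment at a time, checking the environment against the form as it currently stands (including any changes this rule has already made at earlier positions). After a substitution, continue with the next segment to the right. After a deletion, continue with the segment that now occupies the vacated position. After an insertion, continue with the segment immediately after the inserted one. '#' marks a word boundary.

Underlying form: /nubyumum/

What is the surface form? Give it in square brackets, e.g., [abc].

1 Stop Lenition: no change — [nubyumum]
2 Syncope: [nubyumum] → [nbymm]
3 Geminate Reduction: [nbymm] → [nbym]
4 Nasal Assimilation: [nbym] → [mbym]
5 Regressive Voicing Assimilation: no change — [mbym]

[mbym]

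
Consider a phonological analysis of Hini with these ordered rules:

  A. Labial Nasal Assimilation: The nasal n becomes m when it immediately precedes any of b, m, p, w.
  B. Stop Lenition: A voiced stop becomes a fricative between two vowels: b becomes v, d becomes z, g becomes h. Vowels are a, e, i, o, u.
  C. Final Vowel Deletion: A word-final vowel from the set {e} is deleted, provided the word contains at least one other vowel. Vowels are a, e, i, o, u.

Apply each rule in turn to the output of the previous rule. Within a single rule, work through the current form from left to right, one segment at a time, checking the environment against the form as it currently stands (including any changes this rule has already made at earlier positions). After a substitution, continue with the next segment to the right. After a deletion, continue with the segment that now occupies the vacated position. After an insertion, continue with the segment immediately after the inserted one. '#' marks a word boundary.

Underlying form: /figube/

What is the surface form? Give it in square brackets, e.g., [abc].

[fihuv]

A Labial Nasal Assimilation: no change — [figube]
B Stop Lenition: [figube] → [fihuve]
C Final Vowel Deletion: [fihuve] → [fihuv]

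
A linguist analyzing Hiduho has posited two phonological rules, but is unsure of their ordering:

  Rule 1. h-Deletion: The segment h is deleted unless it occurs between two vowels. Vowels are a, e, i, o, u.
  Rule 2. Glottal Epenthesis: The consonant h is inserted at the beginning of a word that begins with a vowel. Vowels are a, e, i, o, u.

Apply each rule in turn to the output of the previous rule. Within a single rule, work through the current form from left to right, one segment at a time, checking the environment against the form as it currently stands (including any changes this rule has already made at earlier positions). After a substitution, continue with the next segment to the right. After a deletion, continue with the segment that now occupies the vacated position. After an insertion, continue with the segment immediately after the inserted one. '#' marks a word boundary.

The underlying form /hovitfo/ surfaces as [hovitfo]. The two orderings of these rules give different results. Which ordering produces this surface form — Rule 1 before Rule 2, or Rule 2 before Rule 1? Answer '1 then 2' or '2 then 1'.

Order 1 then 2:
  1 h-Deletion: [hovitfo] → [ovitfo]
  2 Glottal Epenthesis: [ovitfo] → [hovitfo]
  result: [hovitfo]
Order 2 then 1:
  2 Glottal Epenthesis: no change — [hovitfo]
  1 h-Deletion: [hovitfo] → [ovitfo]
  result: [ovitfo]

1 then 2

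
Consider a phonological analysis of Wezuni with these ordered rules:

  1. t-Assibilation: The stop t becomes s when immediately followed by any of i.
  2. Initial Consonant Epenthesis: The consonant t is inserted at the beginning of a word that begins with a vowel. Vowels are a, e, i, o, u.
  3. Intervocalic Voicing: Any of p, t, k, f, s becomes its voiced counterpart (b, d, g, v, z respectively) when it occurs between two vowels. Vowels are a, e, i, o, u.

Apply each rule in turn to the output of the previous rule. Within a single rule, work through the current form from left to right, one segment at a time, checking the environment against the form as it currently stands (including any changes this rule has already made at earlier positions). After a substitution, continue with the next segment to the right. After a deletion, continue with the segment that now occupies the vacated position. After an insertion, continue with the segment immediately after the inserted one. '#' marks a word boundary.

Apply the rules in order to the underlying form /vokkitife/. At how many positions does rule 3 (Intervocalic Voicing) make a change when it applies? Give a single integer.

1 t-Assibilation: [vokkitife] → [vokkisife]
2 Initial Consonant Epenthesis: no change — [vokkisife]
3 Intervocalic Voicing: [vokkisife] → [vokkizive]
Rule 3 changed 2 position(s).

2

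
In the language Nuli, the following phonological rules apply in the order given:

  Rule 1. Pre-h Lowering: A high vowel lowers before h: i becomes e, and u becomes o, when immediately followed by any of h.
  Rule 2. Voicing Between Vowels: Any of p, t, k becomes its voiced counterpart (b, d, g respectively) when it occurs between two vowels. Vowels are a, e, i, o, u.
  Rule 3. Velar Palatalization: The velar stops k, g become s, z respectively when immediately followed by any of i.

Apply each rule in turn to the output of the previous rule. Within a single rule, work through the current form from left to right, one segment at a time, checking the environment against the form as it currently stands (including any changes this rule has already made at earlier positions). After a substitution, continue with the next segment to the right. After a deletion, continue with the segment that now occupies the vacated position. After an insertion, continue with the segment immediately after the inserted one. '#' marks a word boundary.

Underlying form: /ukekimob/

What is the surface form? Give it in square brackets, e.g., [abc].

Rule 1 Pre-h Lowering: no change — [ukekimob]
Rule 2 Voicing Between Vowels: [ukekimob] → [ugegimob]
Rule 3 Velar Palatalization: [ugegimob] → [ugezimob]

[ugezimob]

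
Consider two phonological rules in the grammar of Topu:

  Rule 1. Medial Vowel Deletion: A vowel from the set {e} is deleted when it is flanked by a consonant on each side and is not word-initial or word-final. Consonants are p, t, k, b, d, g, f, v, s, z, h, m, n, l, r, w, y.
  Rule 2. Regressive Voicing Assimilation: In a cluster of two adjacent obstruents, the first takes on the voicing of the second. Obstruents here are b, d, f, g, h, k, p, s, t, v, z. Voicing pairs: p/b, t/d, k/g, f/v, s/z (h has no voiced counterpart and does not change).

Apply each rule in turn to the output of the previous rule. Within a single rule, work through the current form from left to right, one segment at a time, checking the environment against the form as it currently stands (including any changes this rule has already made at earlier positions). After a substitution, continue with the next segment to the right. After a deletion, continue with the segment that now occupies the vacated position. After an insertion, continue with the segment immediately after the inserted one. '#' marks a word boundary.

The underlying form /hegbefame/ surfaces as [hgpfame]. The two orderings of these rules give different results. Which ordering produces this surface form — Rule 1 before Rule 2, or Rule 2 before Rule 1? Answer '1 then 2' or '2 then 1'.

1 then 2

Order 1 then 2:
  1 Medial Vowel Deletion: [hegbefame] → [hgbfame]
  2 Regressive Voicing Assimilation: [hgbfame] → [hgpfame]
  result: [hgpfame]
Order 2 then 1:
  2 Regressive Voicing Assimilation: no change — [hegbefame]
  1 Medial Vowel Deletion: [hegbefame] → [hgbfame]
  result: [hgbfame]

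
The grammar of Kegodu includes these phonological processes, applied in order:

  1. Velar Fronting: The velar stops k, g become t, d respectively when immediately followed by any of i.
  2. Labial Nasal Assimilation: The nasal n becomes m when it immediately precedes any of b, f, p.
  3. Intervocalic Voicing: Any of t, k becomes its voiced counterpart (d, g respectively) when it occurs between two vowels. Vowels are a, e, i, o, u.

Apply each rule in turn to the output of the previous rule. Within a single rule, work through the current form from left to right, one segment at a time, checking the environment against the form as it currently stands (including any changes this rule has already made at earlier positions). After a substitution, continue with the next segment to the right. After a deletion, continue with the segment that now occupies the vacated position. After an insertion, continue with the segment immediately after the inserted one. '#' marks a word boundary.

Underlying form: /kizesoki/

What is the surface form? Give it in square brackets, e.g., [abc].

1 Velar Fronting: [kizesoki] → [tizesoti]
2 Labial Nasal Assimilation: no change — [tizesoti]
3 Intervocalic Voicing: [tizesoti] → [tizesodi]

[tizesodi]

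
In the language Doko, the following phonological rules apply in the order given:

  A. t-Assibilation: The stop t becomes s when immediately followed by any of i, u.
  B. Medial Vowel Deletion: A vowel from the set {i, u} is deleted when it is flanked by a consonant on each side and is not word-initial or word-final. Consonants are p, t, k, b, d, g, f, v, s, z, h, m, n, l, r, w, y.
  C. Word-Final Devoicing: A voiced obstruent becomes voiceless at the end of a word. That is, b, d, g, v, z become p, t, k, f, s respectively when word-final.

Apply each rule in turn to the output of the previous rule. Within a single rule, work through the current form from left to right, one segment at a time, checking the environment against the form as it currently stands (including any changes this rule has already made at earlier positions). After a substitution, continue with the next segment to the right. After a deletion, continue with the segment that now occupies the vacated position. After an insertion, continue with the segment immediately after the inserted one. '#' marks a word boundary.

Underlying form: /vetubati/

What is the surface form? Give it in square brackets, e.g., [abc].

A t-Assibilation: [vetubati] → [vesubasi]
B Medial Vowel Deletion: [vesubasi] → [vesbasi]
C Word-Final Devoicing: no change — [vesbasi]

[vesbasi]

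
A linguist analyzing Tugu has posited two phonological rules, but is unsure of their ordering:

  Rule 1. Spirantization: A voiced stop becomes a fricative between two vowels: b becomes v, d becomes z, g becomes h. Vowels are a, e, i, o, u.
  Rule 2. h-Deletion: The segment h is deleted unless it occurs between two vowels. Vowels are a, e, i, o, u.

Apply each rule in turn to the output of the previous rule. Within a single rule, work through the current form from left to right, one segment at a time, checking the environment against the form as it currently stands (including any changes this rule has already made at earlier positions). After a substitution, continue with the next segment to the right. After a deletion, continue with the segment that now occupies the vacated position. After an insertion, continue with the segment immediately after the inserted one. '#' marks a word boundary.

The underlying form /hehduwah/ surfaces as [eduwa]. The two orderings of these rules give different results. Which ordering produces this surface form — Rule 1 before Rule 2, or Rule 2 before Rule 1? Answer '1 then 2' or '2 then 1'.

Order 1 then 2:
  1 Spirantization: no change — [hehduwah]
  2 h-Deletion: [hehduwah] → [eduwa]
  result: [eduwa]
Order 2 then 1:
  2 h-Deletion: [hehduwah] → [eduwa]
  1 Spirantization: [eduwa] → [ezuwa]
  result: [ezuwa]

1 then 2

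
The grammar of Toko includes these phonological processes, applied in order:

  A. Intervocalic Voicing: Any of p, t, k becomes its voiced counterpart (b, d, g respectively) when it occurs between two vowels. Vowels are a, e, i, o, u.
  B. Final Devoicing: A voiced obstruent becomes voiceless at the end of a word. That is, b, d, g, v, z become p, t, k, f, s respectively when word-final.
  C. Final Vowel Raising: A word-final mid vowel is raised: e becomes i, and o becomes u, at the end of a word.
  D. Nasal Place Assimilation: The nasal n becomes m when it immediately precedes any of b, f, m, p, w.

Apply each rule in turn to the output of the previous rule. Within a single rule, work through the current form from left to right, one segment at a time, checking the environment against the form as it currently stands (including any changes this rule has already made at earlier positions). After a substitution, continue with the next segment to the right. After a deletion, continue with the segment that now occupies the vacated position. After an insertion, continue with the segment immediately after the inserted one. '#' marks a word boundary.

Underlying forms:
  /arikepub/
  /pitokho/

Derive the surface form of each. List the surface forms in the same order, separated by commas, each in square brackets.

/arikepub/:
  A Intervocalic Voicing: [arikepub] → [arigebub]
  B Final Devoicing: [arigebub] → [arigebup]
  C Final Vowel Raising: no change — [arigebup]
  D Nasal Place Assimilation: no change — [arigebup]
/pitokho/:
  A Intervocalic Voicing: [pitokho] → [pidokho]
  B Final Devoicing: no change — [pidokho]
  C Final Vowel Raising: [pidokho] → [pidokhu]
  D Nasal Place Assimilation: no change — [pidokhu]

[arigebup], [pidokhu]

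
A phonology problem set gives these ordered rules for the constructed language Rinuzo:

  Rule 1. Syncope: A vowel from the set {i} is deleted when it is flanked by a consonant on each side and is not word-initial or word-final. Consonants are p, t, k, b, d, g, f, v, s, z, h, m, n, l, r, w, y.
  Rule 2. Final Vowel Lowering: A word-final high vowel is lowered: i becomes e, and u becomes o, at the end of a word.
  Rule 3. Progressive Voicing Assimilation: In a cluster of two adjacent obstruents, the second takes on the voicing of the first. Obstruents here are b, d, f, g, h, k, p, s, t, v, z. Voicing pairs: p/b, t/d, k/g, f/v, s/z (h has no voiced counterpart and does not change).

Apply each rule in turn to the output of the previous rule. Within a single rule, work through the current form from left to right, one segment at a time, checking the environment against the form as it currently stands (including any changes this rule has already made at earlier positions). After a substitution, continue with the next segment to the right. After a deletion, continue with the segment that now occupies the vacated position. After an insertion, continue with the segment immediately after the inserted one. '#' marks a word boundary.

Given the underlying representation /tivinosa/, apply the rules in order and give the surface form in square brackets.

[tfnosa]

Rule 1 Syncope: [tivinosa] → [tvnosa]
Rule 2 Final Vowel Lowering: no change — [tvnosa]
Rule 3 Progressive Voicing Assimilation: [tvnosa] → [tfnosa]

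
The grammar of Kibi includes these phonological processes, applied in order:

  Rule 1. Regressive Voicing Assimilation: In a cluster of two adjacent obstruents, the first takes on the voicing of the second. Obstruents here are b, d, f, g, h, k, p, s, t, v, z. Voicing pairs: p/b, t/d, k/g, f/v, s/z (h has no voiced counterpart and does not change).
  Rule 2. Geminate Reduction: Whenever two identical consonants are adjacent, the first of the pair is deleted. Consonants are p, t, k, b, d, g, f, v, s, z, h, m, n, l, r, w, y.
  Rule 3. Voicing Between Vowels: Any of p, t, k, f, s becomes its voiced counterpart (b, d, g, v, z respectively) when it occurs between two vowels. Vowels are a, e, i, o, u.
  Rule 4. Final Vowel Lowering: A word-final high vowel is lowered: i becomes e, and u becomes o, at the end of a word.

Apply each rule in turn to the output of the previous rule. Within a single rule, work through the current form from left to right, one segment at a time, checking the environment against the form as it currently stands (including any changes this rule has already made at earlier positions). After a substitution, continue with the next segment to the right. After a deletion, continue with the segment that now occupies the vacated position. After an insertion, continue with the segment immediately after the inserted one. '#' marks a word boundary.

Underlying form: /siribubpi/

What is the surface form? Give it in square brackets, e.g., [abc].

[siribube]

Rule 1 Regressive Voicing Assimilation: [siribubpi] → [siribuppi]
Rule 2 Geminate Reduction: [siribuppi] → [siribupi]
Rule 3 Voicing Between Vowels: [siribupi] → [siribubi]
Rule 4 Final Vowel Lowering: [siribubi] → [siribube]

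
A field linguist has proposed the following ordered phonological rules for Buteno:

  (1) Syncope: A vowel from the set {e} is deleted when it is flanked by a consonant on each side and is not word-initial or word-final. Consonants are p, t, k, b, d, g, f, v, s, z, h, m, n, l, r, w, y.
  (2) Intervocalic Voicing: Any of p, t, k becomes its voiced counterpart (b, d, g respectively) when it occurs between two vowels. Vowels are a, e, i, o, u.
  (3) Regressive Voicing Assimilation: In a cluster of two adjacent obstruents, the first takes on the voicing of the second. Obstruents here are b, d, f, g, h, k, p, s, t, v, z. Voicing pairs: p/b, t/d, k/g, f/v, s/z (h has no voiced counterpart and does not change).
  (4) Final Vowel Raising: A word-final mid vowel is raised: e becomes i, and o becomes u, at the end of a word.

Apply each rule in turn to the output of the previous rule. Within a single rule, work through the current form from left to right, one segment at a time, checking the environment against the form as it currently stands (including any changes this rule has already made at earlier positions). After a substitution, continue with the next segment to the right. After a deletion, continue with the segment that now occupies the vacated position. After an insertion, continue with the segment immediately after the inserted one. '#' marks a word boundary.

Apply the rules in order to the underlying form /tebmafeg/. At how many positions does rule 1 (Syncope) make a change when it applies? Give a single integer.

(1) Syncope: [tebmafeg] → [tbmafg]
(2) Intervocalic Voicing: no change — [tbmafg]
(3) Regressive Voicing Assimilation: [tbmafg] → [dbmavg]
(4) Final Vowel Raising: no change — [dbmavg]
Rule 1 changed 2 position(s).

2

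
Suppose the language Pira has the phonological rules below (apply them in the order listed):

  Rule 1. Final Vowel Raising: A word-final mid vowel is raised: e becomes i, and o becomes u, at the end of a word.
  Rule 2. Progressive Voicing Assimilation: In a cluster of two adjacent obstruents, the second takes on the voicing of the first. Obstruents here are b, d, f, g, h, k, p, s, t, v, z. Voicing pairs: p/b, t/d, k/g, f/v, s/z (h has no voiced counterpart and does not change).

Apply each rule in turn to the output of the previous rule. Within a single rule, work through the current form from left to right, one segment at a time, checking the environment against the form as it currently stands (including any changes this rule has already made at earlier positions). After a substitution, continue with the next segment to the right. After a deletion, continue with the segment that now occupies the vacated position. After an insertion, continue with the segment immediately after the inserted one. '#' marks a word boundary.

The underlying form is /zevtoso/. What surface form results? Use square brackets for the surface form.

[zevdosu]

Rule 1 Final Vowel Raising: [zevtoso] → [zevtosu]
Rule 2 Progressive Voicing Assimilation: [zevtosu] → [zevdosu]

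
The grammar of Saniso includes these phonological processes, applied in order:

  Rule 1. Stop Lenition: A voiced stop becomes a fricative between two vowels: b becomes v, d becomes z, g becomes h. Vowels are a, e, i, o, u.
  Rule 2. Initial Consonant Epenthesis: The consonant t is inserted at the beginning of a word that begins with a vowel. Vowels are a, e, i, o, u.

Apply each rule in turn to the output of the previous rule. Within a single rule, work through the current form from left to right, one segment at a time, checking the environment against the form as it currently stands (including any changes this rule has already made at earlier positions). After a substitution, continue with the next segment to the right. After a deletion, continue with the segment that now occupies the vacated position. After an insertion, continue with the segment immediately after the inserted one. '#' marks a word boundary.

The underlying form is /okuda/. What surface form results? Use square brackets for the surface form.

Rule 1 Stop Lenition: [okuda] → [okuza]
Rule 2 Initial Consonant Epenthesis: [okuza] → [tokuza]

[tokuza]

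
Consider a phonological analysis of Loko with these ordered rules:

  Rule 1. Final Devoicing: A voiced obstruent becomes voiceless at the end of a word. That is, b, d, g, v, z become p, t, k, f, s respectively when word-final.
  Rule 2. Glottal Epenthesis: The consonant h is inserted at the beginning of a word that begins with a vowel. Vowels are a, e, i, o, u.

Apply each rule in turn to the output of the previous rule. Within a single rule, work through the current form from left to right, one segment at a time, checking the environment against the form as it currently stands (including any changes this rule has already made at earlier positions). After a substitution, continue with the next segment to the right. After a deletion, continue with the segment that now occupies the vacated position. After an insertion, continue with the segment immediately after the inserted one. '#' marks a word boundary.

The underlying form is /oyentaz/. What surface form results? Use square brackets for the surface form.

Rule 1 Final Devoicing: [oyentaz] → [oyentas]
Rule 2 Glottal Epenthesis: [oyentas] → [hoyentas]

[hoyentas]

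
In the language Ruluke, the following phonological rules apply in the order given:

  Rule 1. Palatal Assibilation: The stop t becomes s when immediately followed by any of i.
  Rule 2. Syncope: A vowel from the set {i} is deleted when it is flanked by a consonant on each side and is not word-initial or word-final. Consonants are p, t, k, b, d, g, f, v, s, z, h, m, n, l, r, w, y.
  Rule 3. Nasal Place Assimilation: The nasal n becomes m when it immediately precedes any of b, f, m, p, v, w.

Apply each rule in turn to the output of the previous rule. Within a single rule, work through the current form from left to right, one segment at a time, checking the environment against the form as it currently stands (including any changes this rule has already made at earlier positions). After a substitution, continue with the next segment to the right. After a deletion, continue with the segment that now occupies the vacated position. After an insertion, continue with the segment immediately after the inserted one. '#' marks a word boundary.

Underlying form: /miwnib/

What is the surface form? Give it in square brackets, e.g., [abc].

Rule 1 Palatal Assibilation: no change — [miwnib]
Rule 2 Syncope: [miwnib] → [mwnb]
Rule 3 Nasal Place Assimilation: [mwnb] → [mwmb]

[mwmb]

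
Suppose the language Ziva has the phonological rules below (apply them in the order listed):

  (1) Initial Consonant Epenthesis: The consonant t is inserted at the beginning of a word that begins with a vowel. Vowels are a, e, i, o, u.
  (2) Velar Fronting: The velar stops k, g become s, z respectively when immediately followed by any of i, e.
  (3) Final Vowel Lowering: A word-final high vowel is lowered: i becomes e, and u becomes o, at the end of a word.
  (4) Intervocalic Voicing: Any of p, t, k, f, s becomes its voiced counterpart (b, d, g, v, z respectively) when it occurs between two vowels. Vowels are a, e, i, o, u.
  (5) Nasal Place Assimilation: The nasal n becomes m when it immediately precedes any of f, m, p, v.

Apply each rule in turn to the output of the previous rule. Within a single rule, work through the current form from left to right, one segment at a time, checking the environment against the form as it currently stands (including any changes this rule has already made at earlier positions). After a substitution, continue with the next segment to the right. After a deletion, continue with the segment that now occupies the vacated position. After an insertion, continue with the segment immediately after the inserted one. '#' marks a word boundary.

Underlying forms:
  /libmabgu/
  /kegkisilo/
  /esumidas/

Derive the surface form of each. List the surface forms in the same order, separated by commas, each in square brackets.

/libmabgu/:
  (1) Initial Consonant Epenthesis: no change — [libmabgu]
  (2) Velar Fronting: no change — [libmabgu]
  (3) Final Vowel Lowering: [libmabgu] → [libmabgo]
  (4) Intervocalic Voicing: no change — [libmabgo]
  (5) Nasal Place Assimilation: no change — [libmabgo]
/kegkisilo/:
  (1) Initial Consonant Epenthesis: no change — [kegkisilo]
  (2) Velar Fronting: [kegkisilo] → [segsisilo]
  (3) Final Vowel Lowering: no change — [segsisilo]
  (4) Intervocalic Voicing: [segsisilo] → [segsizilo]
  (5) Nasal Place Assimilation: no change — [segsizilo]
/esumidas/:
  (1) Initial Consonant Epenthesis: [esumidas] → [tesumidas]
  (2) Velar Fronting: no change — [tesumidas]
  (3) Final Vowel Lowering: no change — [tesumidas]
  (4) Intervocalic Voicing: [tesumidas] → [tezumidas]
  (5) Nasal Place Assimilation: no change — [tezumidas]

[libmabgo], [segsizilo], [tezumidas]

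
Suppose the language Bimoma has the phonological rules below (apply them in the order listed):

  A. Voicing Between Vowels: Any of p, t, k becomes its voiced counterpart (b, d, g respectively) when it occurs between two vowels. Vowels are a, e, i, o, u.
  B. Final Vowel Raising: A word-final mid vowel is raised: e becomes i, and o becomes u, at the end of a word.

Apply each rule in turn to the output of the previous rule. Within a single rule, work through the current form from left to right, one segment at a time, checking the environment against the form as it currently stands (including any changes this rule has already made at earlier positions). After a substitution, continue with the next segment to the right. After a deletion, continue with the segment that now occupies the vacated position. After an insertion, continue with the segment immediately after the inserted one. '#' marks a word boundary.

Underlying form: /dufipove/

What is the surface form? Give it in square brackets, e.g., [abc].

A Voicing Between Vowels: [dufipove] → [dufibove]
B Final Vowel Raising: [dufibove] → [dufibovi]

[dufibovi]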